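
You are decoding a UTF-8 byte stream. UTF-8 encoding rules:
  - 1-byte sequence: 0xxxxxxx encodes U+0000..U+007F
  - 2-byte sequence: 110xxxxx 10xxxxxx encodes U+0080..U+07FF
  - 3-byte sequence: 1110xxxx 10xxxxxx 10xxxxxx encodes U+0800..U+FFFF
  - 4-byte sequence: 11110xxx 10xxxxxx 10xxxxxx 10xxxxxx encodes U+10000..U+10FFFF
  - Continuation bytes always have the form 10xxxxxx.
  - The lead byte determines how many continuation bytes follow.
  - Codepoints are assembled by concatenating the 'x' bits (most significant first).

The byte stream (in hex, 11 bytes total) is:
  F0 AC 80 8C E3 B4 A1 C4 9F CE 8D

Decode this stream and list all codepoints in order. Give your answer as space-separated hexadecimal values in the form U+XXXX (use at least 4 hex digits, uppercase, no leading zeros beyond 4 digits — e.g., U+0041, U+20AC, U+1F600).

Answer: U+2C00C U+3D21 U+011F U+038D

Derivation:
Byte[0]=F0: 4-byte lead, need 3 cont bytes. acc=0x0
Byte[1]=AC: continuation. acc=(acc<<6)|0x2C=0x2C
Byte[2]=80: continuation. acc=(acc<<6)|0x00=0xB00
Byte[3]=8C: continuation. acc=(acc<<6)|0x0C=0x2C00C
Completed: cp=U+2C00C (starts at byte 0)
Byte[4]=E3: 3-byte lead, need 2 cont bytes. acc=0x3
Byte[5]=B4: continuation. acc=(acc<<6)|0x34=0xF4
Byte[6]=A1: continuation. acc=(acc<<6)|0x21=0x3D21
Completed: cp=U+3D21 (starts at byte 4)
Byte[7]=C4: 2-byte lead, need 1 cont bytes. acc=0x4
Byte[8]=9F: continuation. acc=(acc<<6)|0x1F=0x11F
Completed: cp=U+011F (starts at byte 7)
Byte[9]=CE: 2-byte lead, need 1 cont bytes. acc=0xE
Byte[10]=8D: continuation. acc=(acc<<6)|0x0D=0x38D
Completed: cp=U+038D (starts at byte 9)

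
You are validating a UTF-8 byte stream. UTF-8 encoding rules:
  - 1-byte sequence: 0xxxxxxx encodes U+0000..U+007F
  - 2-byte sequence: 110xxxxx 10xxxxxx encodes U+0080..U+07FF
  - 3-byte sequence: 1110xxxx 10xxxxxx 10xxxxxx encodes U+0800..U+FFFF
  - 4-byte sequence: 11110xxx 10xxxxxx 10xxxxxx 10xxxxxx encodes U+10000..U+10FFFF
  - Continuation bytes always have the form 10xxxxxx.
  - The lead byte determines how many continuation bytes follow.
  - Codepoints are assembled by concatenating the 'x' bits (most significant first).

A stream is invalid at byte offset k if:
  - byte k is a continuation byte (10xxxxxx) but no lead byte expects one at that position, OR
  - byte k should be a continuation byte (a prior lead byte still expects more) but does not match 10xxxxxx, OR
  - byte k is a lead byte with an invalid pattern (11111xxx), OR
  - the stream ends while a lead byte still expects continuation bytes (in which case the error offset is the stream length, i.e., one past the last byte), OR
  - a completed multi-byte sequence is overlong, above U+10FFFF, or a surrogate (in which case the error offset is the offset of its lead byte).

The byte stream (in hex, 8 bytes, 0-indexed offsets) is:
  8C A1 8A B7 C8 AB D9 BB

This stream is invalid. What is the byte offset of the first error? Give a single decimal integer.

Byte[0]=8C: INVALID lead byte (not 0xxx/110x/1110/11110)

Answer: 0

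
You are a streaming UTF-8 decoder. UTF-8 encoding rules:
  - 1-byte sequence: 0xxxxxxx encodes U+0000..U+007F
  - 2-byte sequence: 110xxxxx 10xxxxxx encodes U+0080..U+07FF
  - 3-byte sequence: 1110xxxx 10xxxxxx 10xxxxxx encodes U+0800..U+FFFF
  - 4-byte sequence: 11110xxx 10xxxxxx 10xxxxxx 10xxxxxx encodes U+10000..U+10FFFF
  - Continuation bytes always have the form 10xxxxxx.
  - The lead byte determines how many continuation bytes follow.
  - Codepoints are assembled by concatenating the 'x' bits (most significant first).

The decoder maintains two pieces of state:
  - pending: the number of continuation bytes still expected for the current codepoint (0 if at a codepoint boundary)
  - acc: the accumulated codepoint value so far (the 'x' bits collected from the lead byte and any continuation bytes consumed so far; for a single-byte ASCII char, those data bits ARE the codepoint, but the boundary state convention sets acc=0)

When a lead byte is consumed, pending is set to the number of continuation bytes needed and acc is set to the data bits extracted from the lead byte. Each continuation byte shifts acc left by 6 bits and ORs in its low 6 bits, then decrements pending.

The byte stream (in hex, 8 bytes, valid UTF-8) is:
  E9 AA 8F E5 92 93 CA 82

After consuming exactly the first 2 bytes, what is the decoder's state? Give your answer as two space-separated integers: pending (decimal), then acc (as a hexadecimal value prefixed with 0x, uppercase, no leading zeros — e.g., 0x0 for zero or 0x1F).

Byte[0]=E9: 3-byte lead. pending=2, acc=0x9
Byte[1]=AA: continuation. acc=(acc<<6)|0x2A=0x26A, pending=1

Answer: 1 0x26A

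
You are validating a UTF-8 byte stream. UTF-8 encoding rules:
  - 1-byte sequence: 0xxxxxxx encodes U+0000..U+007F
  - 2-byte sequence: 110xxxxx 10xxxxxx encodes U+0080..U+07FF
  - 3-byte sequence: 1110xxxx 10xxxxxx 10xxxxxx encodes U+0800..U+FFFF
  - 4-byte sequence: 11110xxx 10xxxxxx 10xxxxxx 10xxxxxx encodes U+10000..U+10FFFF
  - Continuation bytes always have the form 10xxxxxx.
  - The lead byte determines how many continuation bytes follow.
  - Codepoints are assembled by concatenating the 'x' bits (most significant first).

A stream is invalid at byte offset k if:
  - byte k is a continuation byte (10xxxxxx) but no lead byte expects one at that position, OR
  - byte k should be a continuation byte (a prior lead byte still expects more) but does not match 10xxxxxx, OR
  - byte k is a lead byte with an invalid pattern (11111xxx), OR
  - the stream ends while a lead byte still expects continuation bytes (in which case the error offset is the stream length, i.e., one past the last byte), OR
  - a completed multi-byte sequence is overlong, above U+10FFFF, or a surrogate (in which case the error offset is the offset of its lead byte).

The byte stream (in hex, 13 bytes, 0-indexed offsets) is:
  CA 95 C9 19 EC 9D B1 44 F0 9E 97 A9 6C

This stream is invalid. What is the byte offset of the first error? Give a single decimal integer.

Answer: 3

Derivation:
Byte[0]=CA: 2-byte lead, need 1 cont bytes. acc=0xA
Byte[1]=95: continuation. acc=(acc<<6)|0x15=0x295
Completed: cp=U+0295 (starts at byte 0)
Byte[2]=C9: 2-byte lead, need 1 cont bytes. acc=0x9
Byte[3]=19: expected 10xxxxxx continuation. INVALID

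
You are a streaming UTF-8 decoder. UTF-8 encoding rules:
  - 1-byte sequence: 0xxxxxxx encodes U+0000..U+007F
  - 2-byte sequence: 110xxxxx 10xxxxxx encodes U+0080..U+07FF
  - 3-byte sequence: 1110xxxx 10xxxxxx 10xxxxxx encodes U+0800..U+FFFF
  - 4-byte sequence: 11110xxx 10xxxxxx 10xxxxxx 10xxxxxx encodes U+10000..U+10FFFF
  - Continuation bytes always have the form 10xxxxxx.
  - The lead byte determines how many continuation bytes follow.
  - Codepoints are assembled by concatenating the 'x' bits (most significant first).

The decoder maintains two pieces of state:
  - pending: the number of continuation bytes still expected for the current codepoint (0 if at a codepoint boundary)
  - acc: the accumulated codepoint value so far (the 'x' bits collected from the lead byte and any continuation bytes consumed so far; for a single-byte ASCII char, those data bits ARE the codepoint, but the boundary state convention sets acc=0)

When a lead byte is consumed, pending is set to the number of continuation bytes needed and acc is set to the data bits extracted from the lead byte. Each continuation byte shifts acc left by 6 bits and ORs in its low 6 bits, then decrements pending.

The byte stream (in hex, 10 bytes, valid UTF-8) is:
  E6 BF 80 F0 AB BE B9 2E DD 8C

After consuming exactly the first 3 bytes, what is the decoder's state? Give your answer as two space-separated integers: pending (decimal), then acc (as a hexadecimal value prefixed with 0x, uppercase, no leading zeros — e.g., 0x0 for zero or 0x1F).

Answer: 0 0x6FC0

Derivation:
Byte[0]=E6: 3-byte lead. pending=2, acc=0x6
Byte[1]=BF: continuation. acc=(acc<<6)|0x3F=0x1BF, pending=1
Byte[2]=80: continuation. acc=(acc<<6)|0x00=0x6FC0, pending=0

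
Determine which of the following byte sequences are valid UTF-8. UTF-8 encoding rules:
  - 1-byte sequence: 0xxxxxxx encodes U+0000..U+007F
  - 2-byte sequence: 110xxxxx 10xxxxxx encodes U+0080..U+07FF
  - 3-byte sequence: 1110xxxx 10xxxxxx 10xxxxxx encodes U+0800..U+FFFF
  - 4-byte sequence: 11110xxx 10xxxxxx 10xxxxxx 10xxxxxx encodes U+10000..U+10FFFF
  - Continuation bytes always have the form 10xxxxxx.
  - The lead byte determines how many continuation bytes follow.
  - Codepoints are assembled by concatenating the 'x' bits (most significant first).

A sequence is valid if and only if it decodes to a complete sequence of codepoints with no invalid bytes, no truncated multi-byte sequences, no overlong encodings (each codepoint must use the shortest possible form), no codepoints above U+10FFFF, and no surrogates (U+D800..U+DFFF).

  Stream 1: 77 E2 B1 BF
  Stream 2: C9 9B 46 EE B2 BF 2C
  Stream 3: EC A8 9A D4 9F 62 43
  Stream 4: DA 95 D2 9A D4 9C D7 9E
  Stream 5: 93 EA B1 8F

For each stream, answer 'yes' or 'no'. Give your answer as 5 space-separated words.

Answer: yes yes yes yes no

Derivation:
Stream 1: decodes cleanly. VALID
Stream 2: decodes cleanly. VALID
Stream 3: decodes cleanly. VALID
Stream 4: decodes cleanly. VALID
Stream 5: error at byte offset 0. INVALID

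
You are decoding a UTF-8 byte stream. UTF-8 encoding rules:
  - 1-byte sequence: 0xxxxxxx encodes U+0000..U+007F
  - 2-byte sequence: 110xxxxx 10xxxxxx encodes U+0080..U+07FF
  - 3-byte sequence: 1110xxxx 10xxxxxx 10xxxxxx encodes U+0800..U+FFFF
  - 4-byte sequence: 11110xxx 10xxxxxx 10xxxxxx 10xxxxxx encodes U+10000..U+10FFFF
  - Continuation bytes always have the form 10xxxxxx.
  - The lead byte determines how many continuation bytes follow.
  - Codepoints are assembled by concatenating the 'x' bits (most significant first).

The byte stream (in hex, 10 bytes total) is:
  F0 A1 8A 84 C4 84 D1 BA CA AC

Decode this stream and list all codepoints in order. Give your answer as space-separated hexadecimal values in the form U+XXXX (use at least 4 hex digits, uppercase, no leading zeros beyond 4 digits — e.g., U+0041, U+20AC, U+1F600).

Answer: U+21284 U+0104 U+047A U+02AC

Derivation:
Byte[0]=F0: 4-byte lead, need 3 cont bytes. acc=0x0
Byte[1]=A1: continuation. acc=(acc<<6)|0x21=0x21
Byte[2]=8A: continuation. acc=(acc<<6)|0x0A=0x84A
Byte[3]=84: continuation. acc=(acc<<6)|0x04=0x21284
Completed: cp=U+21284 (starts at byte 0)
Byte[4]=C4: 2-byte lead, need 1 cont bytes. acc=0x4
Byte[5]=84: continuation. acc=(acc<<6)|0x04=0x104
Completed: cp=U+0104 (starts at byte 4)
Byte[6]=D1: 2-byte lead, need 1 cont bytes. acc=0x11
Byte[7]=BA: continuation. acc=(acc<<6)|0x3A=0x47A
Completed: cp=U+047A (starts at byte 6)
Byte[8]=CA: 2-byte lead, need 1 cont bytes. acc=0xA
Byte[9]=AC: continuation. acc=(acc<<6)|0x2C=0x2AC
Completed: cp=U+02AC (starts at byte 8)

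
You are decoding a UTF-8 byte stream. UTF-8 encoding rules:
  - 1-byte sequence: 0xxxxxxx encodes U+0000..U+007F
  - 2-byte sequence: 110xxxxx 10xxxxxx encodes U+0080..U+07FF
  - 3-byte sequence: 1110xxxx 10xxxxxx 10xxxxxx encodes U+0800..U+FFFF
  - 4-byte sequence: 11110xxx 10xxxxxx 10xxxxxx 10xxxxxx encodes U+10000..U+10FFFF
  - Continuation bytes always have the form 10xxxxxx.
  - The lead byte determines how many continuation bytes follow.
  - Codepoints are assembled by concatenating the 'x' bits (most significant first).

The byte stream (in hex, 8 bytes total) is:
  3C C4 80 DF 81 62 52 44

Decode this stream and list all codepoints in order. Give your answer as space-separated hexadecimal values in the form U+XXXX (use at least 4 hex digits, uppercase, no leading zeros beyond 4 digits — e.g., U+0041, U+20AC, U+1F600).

Byte[0]=3C: 1-byte ASCII. cp=U+003C
Byte[1]=C4: 2-byte lead, need 1 cont bytes. acc=0x4
Byte[2]=80: continuation. acc=(acc<<6)|0x00=0x100
Completed: cp=U+0100 (starts at byte 1)
Byte[3]=DF: 2-byte lead, need 1 cont bytes. acc=0x1F
Byte[4]=81: continuation. acc=(acc<<6)|0x01=0x7C1
Completed: cp=U+07C1 (starts at byte 3)
Byte[5]=62: 1-byte ASCII. cp=U+0062
Byte[6]=52: 1-byte ASCII. cp=U+0052
Byte[7]=44: 1-byte ASCII. cp=U+0044

Answer: U+003C U+0100 U+07C1 U+0062 U+0052 U+0044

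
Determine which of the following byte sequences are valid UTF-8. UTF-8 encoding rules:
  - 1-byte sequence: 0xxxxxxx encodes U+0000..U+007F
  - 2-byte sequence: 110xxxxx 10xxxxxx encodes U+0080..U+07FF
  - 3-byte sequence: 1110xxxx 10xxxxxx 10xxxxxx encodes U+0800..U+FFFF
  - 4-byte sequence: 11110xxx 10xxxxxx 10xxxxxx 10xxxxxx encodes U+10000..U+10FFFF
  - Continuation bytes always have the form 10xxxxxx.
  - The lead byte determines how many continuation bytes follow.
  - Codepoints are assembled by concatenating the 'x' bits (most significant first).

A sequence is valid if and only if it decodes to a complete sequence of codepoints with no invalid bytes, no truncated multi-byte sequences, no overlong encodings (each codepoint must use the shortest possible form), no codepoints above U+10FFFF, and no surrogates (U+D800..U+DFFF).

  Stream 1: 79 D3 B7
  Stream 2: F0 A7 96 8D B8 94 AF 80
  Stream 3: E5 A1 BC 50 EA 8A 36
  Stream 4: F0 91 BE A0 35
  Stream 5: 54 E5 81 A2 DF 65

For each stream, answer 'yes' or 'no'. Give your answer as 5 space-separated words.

Stream 1: decodes cleanly. VALID
Stream 2: error at byte offset 4. INVALID
Stream 3: error at byte offset 6. INVALID
Stream 4: decodes cleanly. VALID
Stream 5: error at byte offset 5. INVALID

Answer: yes no no yes no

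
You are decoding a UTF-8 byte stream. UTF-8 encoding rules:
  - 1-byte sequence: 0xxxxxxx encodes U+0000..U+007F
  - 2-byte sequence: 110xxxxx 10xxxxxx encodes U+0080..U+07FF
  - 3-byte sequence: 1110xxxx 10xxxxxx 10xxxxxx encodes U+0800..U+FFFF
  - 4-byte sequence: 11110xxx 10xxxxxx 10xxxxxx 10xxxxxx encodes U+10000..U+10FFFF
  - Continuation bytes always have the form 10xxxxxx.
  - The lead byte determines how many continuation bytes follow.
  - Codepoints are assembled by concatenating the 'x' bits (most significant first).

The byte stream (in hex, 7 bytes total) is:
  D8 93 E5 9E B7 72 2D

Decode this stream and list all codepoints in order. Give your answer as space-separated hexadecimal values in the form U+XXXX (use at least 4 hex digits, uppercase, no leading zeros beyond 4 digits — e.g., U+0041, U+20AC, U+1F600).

Byte[0]=D8: 2-byte lead, need 1 cont bytes. acc=0x18
Byte[1]=93: continuation. acc=(acc<<6)|0x13=0x613
Completed: cp=U+0613 (starts at byte 0)
Byte[2]=E5: 3-byte lead, need 2 cont bytes. acc=0x5
Byte[3]=9E: continuation. acc=(acc<<6)|0x1E=0x15E
Byte[4]=B7: continuation. acc=(acc<<6)|0x37=0x57B7
Completed: cp=U+57B7 (starts at byte 2)
Byte[5]=72: 1-byte ASCII. cp=U+0072
Byte[6]=2D: 1-byte ASCII. cp=U+002D

Answer: U+0613 U+57B7 U+0072 U+002D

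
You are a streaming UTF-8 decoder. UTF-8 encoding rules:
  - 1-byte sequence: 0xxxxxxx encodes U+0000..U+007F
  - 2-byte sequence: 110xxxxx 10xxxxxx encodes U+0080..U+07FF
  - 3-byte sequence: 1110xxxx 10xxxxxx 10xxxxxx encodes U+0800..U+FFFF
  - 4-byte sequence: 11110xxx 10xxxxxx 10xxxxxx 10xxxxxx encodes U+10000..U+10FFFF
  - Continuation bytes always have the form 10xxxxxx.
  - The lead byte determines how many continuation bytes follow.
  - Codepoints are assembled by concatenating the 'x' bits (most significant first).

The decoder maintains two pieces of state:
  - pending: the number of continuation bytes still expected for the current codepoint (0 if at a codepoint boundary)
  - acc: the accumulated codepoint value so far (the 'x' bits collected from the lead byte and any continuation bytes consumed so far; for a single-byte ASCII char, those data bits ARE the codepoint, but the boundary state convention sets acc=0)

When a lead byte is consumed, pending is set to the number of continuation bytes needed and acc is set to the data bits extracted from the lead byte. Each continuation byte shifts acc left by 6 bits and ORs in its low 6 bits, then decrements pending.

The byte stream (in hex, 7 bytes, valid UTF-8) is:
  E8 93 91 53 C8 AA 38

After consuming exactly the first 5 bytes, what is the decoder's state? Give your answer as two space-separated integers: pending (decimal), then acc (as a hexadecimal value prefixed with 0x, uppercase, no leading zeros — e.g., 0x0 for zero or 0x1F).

Answer: 1 0x8

Derivation:
Byte[0]=E8: 3-byte lead. pending=2, acc=0x8
Byte[1]=93: continuation. acc=(acc<<6)|0x13=0x213, pending=1
Byte[2]=91: continuation. acc=(acc<<6)|0x11=0x84D1, pending=0
Byte[3]=53: 1-byte. pending=0, acc=0x0
Byte[4]=C8: 2-byte lead. pending=1, acc=0x8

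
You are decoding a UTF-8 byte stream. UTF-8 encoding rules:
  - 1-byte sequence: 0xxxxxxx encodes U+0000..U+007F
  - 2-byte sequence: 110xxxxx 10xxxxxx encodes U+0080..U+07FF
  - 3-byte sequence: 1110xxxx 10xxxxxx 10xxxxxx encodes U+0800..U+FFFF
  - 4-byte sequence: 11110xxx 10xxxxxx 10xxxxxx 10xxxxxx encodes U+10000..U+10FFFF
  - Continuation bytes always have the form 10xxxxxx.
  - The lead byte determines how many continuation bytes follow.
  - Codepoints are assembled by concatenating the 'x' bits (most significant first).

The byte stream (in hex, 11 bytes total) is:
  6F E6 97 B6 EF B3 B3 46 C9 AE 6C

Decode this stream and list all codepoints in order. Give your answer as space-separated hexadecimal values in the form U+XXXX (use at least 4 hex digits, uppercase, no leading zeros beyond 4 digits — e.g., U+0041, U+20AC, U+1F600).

Answer: U+006F U+65F6 U+FCF3 U+0046 U+026E U+006C

Derivation:
Byte[0]=6F: 1-byte ASCII. cp=U+006F
Byte[1]=E6: 3-byte lead, need 2 cont bytes. acc=0x6
Byte[2]=97: continuation. acc=(acc<<6)|0x17=0x197
Byte[3]=B6: continuation. acc=(acc<<6)|0x36=0x65F6
Completed: cp=U+65F6 (starts at byte 1)
Byte[4]=EF: 3-byte lead, need 2 cont bytes. acc=0xF
Byte[5]=B3: continuation. acc=(acc<<6)|0x33=0x3F3
Byte[6]=B3: continuation. acc=(acc<<6)|0x33=0xFCF3
Completed: cp=U+FCF3 (starts at byte 4)
Byte[7]=46: 1-byte ASCII. cp=U+0046
Byte[8]=C9: 2-byte lead, need 1 cont bytes. acc=0x9
Byte[9]=AE: continuation. acc=(acc<<6)|0x2E=0x26E
Completed: cp=U+026E (starts at byte 8)
Byte[10]=6C: 1-byte ASCII. cp=U+006C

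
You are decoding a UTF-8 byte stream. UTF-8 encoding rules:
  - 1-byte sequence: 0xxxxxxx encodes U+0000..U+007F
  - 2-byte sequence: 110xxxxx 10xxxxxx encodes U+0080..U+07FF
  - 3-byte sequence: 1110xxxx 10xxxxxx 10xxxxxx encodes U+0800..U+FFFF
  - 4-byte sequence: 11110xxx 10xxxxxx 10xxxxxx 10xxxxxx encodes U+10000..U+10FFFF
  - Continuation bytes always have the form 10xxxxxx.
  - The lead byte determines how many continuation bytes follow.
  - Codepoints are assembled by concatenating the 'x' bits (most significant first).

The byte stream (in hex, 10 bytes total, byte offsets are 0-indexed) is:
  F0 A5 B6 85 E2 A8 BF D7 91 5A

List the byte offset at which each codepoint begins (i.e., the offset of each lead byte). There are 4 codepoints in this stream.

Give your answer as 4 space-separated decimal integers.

Answer: 0 4 7 9

Derivation:
Byte[0]=F0: 4-byte lead, need 3 cont bytes. acc=0x0
Byte[1]=A5: continuation. acc=(acc<<6)|0x25=0x25
Byte[2]=B6: continuation. acc=(acc<<6)|0x36=0x976
Byte[3]=85: continuation. acc=(acc<<6)|0x05=0x25D85
Completed: cp=U+25D85 (starts at byte 0)
Byte[4]=E2: 3-byte lead, need 2 cont bytes. acc=0x2
Byte[5]=A8: continuation. acc=(acc<<6)|0x28=0xA8
Byte[6]=BF: continuation. acc=(acc<<6)|0x3F=0x2A3F
Completed: cp=U+2A3F (starts at byte 4)
Byte[7]=D7: 2-byte lead, need 1 cont bytes. acc=0x17
Byte[8]=91: continuation. acc=(acc<<6)|0x11=0x5D1
Completed: cp=U+05D1 (starts at byte 7)
Byte[9]=5A: 1-byte ASCII. cp=U+005A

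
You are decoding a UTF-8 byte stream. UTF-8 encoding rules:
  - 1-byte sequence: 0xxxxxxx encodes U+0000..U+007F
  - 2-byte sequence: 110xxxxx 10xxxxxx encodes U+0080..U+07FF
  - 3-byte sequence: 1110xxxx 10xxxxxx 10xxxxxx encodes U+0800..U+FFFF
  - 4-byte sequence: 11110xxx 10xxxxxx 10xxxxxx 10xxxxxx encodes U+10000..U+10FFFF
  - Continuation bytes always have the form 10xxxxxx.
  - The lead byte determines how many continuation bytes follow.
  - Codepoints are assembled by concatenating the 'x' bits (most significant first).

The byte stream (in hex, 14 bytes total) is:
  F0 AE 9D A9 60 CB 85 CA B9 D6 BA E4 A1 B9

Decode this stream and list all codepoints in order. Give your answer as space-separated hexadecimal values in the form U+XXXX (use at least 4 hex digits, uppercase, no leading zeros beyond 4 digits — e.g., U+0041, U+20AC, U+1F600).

Answer: U+2E769 U+0060 U+02C5 U+02B9 U+05BA U+4879

Derivation:
Byte[0]=F0: 4-byte lead, need 3 cont bytes. acc=0x0
Byte[1]=AE: continuation. acc=(acc<<6)|0x2E=0x2E
Byte[2]=9D: continuation. acc=(acc<<6)|0x1D=0xB9D
Byte[3]=A9: continuation. acc=(acc<<6)|0x29=0x2E769
Completed: cp=U+2E769 (starts at byte 0)
Byte[4]=60: 1-byte ASCII. cp=U+0060
Byte[5]=CB: 2-byte lead, need 1 cont bytes. acc=0xB
Byte[6]=85: continuation. acc=(acc<<6)|0x05=0x2C5
Completed: cp=U+02C5 (starts at byte 5)
Byte[7]=CA: 2-byte lead, need 1 cont bytes. acc=0xA
Byte[8]=B9: continuation. acc=(acc<<6)|0x39=0x2B9
Completed: cp=U+02B9 (starts at byte 7)
Byte[9]=D6: 2-byte lead, need 1 cont bytes. acc=0x16
Byte[10]=BA: continuation. acc=(acc<<6)|0x3A=0x5BA
Completed: cp=U+05BA (starts at byte 9)
Byte[11]=E4: 3-byte lead, need 2 cont bytes. acc=0x4
Byte[12]=A1: continuation. acc=(acc<<6)|0x21=0x121
Byte[13]=B9: continuation. acc=(acc<<6)|0x39=0x4879
Completed: cp=U+4879 (starts at byte 11)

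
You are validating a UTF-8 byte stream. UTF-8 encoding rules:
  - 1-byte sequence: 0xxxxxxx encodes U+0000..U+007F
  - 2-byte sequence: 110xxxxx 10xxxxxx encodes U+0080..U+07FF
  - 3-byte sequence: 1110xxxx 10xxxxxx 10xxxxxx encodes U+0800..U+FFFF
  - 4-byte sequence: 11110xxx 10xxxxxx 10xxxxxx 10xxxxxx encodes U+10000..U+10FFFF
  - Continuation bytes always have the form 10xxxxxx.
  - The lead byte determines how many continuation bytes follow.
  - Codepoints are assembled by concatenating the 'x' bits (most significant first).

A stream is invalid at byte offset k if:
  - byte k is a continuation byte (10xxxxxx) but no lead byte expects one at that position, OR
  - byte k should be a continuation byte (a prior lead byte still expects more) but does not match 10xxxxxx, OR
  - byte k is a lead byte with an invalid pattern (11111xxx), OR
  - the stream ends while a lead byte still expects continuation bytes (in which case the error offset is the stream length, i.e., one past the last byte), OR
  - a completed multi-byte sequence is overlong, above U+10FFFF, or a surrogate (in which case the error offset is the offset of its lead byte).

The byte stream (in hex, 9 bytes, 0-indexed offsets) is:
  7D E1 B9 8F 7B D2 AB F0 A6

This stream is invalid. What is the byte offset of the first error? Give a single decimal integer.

Byte[0]=7D: 1-byte ASCII. cp=U+007D
Byte[1]=E1: 3-byte lead, need 2 cont bytes. acc=0x1
Byte[2]=B9: continuation. acc=(acc<<6)|0x39=0x79
Byte[3]=8F: continuation. acc=(acc<<6)|0x0F=0x1E4F
Completed: cp=U+1E4F (starts at byte 1)
Byte[4]=7B: 1-byte ASCII. cp=U+007B
Byte[5]=D2: 2-byte lead, need 1 cont bytes. acc=0x12
Byte[6]=AB: continuation. acc=(acc<<6)|0x2B=0x4AB
Completed: cp=U+04AB (starts at byte 5)
Byte[7]=F0: 4-byte lead, need 3 cont bytes. acc=0x0
Byte[8]=A6: continuation. acc=(acc<<6)|0x26=0x26
Byte[9]: stream ended, expected continuation. INVALID

Answer: 9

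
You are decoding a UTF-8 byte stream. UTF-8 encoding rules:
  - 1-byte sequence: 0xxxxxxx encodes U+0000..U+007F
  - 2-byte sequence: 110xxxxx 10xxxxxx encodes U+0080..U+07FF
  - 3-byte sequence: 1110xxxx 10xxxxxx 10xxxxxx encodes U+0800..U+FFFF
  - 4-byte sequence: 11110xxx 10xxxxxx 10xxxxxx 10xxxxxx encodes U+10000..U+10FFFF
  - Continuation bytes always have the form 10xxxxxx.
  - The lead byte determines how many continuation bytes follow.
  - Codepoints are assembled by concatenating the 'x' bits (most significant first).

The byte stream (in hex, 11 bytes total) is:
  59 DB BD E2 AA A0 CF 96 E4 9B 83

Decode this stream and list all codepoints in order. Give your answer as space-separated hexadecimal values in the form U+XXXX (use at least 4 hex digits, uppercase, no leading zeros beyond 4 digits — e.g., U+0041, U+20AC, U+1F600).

Answer: U+0059 U+06FD U+2AA0 U+03D6 U+46C3

Derivation:
Byte[0]=59: 1-byte ASCII. cp=U+0059
Byte[1]=DB: 2-byte lead, need 1 cont bytes. acc=0x1B
Byte[2]=BD: continuation. acc=(acc<<6)|0x3D=0x6FD
Completed: cp=U+06FD (starts at byte 1)
Byte[3]=E2: 3-byte lead, need 2 cont bytes. acc=0x2
Byte[4]=AA: continuation. acc=(acc<<6)|0x2A=0xAA
Byte[5]=A0: continuation. acc=(acc<<6)|0x20=0x2AA0
Completed: cp=U+2AA0 (starts at byte 3)
Byte[6]=CF: 2-byte lead, need 1 cont bytes. acc=0xF
Byte[7]=96: continuation. acc=(acc<<6)|0x16=0x3D6
Completed: cp=U+03D6 (starts at byte 6)
Byte[8]=E4: 3-byte lead, need 2 cont bytes. acc=0x4
Byte[9]=9B: continuation. acc=(acc<<6)|0x1B=0x11B
Byte[10]=83: continuation. acc=(acc<<6)|0x03=0x46C3
Completed: cp=U+46C3 (starts at byte 8)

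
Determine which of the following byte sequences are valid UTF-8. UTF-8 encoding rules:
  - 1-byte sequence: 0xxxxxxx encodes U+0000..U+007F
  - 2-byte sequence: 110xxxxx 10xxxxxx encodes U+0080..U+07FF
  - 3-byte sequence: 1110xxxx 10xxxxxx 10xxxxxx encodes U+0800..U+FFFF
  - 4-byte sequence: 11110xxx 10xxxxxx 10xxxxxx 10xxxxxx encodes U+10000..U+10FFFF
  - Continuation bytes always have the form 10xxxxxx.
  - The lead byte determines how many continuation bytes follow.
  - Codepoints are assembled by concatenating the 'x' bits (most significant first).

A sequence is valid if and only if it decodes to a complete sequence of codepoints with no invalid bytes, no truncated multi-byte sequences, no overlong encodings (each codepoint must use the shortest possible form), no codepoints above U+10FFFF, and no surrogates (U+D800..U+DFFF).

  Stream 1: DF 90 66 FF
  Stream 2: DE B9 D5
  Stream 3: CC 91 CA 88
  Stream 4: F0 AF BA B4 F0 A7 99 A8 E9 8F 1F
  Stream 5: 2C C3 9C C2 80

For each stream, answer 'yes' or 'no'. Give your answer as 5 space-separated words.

Answer: no no yes no yes

Derivation:
Stream 1: error at byte offset 3. INVALID
Stream 2: error at byte offset 3. INVALID
Stream 3: decodes cleanly. VALID
Stream 4: error at byte offset 10. INVALID
Stream 5: decodes cleanly. VALID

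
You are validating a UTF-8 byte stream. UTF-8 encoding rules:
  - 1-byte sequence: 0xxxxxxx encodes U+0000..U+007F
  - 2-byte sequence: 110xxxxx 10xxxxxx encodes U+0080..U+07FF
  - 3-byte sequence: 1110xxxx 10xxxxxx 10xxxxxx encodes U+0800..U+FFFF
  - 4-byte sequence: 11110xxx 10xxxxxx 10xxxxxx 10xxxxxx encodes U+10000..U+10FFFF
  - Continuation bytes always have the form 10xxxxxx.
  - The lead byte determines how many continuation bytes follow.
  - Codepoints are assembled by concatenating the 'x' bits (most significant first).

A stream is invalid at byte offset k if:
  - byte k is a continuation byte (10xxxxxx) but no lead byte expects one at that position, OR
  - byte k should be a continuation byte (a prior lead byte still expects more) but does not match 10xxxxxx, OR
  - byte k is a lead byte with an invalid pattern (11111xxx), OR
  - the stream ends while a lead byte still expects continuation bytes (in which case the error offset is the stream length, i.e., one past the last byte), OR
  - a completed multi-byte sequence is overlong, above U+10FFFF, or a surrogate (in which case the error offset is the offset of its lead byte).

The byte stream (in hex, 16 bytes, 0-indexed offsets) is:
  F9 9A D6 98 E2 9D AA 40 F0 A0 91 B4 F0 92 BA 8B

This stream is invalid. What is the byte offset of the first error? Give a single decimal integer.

Answer: 0

Derivation:
Byte[0]=F9: INVALID lead byte (not 0xxx/110x/1110/11110)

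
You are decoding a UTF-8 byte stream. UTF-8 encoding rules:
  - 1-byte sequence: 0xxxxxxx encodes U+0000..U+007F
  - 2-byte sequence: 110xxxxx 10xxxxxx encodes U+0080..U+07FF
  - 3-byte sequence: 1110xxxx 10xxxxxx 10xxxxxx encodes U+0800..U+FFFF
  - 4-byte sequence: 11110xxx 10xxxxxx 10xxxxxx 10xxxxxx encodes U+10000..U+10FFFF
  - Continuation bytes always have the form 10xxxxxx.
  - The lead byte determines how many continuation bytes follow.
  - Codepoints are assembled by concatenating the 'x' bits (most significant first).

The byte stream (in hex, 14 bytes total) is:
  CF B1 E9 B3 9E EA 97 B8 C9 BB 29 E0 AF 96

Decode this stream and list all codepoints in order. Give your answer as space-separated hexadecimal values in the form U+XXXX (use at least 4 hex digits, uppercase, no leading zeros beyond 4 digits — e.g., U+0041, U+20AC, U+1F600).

Answer: U+03F1 U+9CDE U+A5F8 U+027B U+0029 U+0BD6

Derivation:
Byte[0]=CF: 2-byte lead, need 1 cont bytes. acc=0xF
Byte[1]=B1: continuation. acc=(acc<<6)|0x31=0x3F1
Completed: cp=U+03F1 (starts at byte 0)
Byte[2]=E9: 3-byte lead, need 2 cont bytes. acc=0x9
Byte[3]=B3: continuation. acc=(acc<<6)|0x33=0x273
Byte[4]=9E: continuation. acc=(acc<<6)|0x1E=0x9CDE
Completed: cp=U+9CDE (starts at byte 2)
Byte[5]=EA: 3-byte lead, need 2 cont bytes. acc=0xA
Byte[6]=97: continuation. acc=(acc<<6)|0x17=0x297
Byte[7]=B8: continuation. acc=(acc<<6)|0x38=0xA5F8
Completed: cp=U+A5F8 (starts at byte 5)
Byte[8]=C9: 2-byte lead, need 1 cont bytes. acc=0x9
Byte[9]=BB: continuation. acc=(acc<<6)|0x3B=0x27B
Completed: cp=U+027B (starts at byte 8)
Byte[10]=29: 1-byte ASCII. cp=U+0029
Byte[11]=E0: 3-byte lead, need 2 cont bytes. acc=0x0
Byte[12]=AF: continuation. acc=(acc<<6)|0x2F=0x2F
Byte[13]=96: continuation. acc=(acc<<6)|0x16=0xBD6
Completed: cp=U+0BD6 (starts at byte 11)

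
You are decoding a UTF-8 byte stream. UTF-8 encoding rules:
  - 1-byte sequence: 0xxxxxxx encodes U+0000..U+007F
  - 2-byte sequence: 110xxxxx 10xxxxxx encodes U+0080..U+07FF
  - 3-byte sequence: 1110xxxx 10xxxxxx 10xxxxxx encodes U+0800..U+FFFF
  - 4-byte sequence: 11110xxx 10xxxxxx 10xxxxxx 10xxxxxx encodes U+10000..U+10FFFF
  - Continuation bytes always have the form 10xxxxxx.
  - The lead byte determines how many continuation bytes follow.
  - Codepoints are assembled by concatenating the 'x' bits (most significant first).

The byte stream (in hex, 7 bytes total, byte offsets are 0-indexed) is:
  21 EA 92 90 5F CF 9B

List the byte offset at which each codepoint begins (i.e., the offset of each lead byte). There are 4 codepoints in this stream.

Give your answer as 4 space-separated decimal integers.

Byte[0]=21: 1-byte ASCII. cp=U+0021
Byte[1]=EA: 3-byte lead, need 2 cont bytes. acc=0xA
Byte[2]=92: continuation. acc=(acc<<6)|0x12=0x292
Byte[3]=90: continuation. acc=(acc<<6)|0x10=0xA490
Completed: cp=U+A490 (starts at byte 1)
Byte[4]=5F: 1-byte ASCII. cp=U+005F
Byte[5]=CF: 2-byte lead, need 1 cont bytes. acc=0xF
Byte[6]=9B: continuation. acc=(acc<<6)|0x1B=0x3DB
Completed: cp=U+03DB (starts at byte 5)

Answer: 0 1 4 5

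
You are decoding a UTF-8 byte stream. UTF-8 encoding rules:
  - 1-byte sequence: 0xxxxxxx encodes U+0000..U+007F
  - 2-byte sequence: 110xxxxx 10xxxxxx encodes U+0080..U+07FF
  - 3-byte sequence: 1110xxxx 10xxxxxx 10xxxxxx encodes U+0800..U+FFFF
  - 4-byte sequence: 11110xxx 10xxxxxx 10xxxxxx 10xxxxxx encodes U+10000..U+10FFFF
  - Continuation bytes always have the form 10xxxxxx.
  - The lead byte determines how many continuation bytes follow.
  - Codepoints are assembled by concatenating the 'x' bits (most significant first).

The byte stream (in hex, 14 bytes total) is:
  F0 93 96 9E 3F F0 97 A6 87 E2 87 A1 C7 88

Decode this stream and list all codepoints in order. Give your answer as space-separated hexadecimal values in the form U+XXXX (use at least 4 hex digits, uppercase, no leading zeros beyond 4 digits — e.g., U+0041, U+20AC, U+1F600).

Answer: U+1359E U+003F U+17987 U+21E1 U+01C8

Derivation:
Byte[0]=F0: 4-byte lead, need 3 cont bytes. acc=0x0
Byte[1]=93: continuation. acc=(acc<<6)|0x13=0x13
Byte[2]=96: continuation. acc=(acc<<6)|0x16=0x4D6
Byte[3]=9E: continuation. acc=(acc<<6)|0x1E=0x1359E
Completed: cp=U+1359E (starts at byte 0)
Byte[4]=3F: 1-byte ASCII. cp=U+003F
Byte[5]=F0: 4-byte lead, need 3 cont bytes. acc=0x0
Byte[6]=97: continuation. acc=(acc<<6)|0x17=0x17
Byte[7]=A6: continuation. acc=(acc<<6)|0x26=0x5E6
Byte[8]=87: continuation. acc=(acc<<6)|0x07=0x17987
Completed: cp=U+17987 (starts at byte 5)
Byte[9]=E2: 3-byte lead, need 2 cont bytes. acc=0x2
Byte[10]=87: continuation. acc=(acc<<6)|0x07=0x87
Byte[11]=A1: continuation. acc=(acc<<6)|0x21=0x21E1
Completed: cp=U+21E1 (starts at byte 9)
Byte[12]=C7: 2-byte lead, need 1 cont bytes. acc=0x7
Byte[13]=88: continuation. acc=(acc<<6)|0x08=0x1C8
Completed: cp=U+01C8 (starts at byte 12)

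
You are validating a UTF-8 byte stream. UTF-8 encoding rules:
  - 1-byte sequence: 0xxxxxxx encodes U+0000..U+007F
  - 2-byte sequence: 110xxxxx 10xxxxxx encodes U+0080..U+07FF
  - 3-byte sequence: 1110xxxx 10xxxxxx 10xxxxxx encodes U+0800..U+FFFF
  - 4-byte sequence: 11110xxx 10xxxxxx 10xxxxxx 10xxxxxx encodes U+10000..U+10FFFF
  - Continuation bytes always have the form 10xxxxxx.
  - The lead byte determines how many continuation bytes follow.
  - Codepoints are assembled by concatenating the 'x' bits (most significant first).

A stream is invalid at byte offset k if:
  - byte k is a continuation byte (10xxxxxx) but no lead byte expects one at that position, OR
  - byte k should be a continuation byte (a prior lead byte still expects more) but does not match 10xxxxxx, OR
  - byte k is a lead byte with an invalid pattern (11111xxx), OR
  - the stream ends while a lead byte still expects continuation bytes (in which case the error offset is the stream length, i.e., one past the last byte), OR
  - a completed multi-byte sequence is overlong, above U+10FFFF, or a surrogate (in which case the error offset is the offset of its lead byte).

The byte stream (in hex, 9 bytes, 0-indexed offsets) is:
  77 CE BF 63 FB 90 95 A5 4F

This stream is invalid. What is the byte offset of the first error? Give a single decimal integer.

Answer: 4

Derivation:
Byte[0]=77: 1-byte ASCII. cp=U+0077
Byte[1]=CE: 2-byte lead, need 1 cont bytes. acc=0xE
Byte[2]=BF: continuation. acc=(acc<<6)|0x3F=0x3BF
Completed: cp=U+03BF (starts at byte 1)
Byte[3]=63: 1-byte ASCII. cp=U+0063
Byte[4]=FB: INVALID lead byte (not 0xxx/110x/1110/11110)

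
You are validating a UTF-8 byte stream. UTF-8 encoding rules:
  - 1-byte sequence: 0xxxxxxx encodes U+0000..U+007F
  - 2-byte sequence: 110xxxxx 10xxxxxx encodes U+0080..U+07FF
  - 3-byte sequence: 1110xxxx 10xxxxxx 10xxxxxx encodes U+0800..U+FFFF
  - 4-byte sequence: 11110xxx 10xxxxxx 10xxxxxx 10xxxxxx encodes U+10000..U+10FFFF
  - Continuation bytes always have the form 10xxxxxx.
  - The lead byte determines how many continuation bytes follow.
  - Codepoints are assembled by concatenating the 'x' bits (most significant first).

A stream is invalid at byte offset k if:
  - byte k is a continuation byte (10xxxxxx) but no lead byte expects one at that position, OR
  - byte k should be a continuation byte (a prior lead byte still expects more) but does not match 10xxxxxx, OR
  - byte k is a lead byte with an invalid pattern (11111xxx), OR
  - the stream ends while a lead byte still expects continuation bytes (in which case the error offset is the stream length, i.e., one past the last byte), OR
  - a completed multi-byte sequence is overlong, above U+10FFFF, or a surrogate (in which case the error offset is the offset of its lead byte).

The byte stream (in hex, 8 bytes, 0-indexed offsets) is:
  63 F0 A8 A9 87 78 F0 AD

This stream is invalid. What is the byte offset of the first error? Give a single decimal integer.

Byte[0]=63: 1-byte ASCII. cp=U+0063
Byte[1]=F0: 4-byte lead, need 3 cont bytes. acc=0x0
Byte[2]=A8: continuation. acc=(acc<<6)|0x28=0x28
Byte[3]=A9: continuation. acc=(acc<<6)|0x29=0xA29
Byte[4]=87: continuation. acc=(acc<<6)|0x07=0x28A47
Completed: cp=U+28A47 (starts at byte 1)
Byte[5]=78: 1-byte ASCII. cp=U+0078
Byte[6]=F0: 4-byte lead, need 3 cont bytes. acc=0x0
Byte[7]=AD: continuation. acc=(acc<<6)|0x2D=0x2D
Byte[8]: stream ended, expected continuation. INVALID

Answer: 8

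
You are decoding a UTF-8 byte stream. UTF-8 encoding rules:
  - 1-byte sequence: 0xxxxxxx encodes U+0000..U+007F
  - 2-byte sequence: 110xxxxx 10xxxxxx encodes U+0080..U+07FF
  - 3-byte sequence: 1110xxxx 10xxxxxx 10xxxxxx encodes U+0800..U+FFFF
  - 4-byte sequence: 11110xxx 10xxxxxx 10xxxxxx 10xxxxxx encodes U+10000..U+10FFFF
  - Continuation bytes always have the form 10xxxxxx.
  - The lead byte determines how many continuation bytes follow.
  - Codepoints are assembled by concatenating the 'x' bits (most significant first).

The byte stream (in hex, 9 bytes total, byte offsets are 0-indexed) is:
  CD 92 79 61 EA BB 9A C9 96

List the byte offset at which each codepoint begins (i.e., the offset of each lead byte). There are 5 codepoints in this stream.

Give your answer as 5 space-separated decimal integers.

Answer: 0 2 3 4 7

Derivation:
Byte[0]=CD: 2-byte lead, need 1 cont bytes. acc=0xD
Byte[1]=92: continuation. acc=(acc<<6)|0x12=0x352
Completed: cp=U+0352 (starts at byte 0)
Byte[2]=79: 1-byte ASCII. cp=U+0079
Byte[3]=61: 1-byte ASCII. cp=U+0061
Byte[4]=EA: 3-byte lead, need 2 cont bytes. acc=0xA
Byte[5]=BB: continuation. acc=(acc<<6)|0x3B=0x2BB
Byte[6]=9A: continuation. acc=(acc<<6)|0x1A=0xAEDA
Completed: cp=U+AEDA (starts at byte 4)
Byte[7]=C9: 2-byte lead, need 1 cont bytes. acc=0x9
Byte[8]=96: continuation. acc=(acc<<6)|0x16=0x256
Completed: cp=U+0256 (starts at byte 7)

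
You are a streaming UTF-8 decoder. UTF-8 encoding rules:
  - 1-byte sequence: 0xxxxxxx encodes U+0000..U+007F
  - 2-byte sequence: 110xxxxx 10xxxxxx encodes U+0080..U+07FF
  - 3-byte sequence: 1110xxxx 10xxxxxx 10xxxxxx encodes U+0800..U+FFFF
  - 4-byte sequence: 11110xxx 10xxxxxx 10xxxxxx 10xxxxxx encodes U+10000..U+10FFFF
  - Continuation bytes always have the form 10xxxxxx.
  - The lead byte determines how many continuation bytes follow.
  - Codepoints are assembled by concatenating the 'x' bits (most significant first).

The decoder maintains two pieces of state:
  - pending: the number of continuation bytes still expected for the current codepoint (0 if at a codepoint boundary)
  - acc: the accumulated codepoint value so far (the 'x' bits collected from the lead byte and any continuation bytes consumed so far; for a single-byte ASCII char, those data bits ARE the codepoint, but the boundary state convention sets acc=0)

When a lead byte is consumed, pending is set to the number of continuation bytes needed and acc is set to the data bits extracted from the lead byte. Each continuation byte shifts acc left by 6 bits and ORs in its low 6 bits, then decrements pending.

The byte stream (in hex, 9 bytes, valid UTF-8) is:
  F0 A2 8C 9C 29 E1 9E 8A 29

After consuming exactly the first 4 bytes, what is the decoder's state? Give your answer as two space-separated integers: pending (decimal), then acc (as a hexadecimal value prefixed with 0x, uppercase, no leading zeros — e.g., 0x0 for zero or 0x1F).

Byte[0]=F0: 4-byte lead. pending=3, acc=0x0
Byte[1]=A2: continuation. acc=(acc<<6)|0x22=0x22, pending=2
Byte[2]=8C: continuation. acc=(acc<<6)|0x0C=0x88C, pending=1
Byte[3]=9C: continuation. acc=(acc<<6)|0x1C=0x2231C, pending=0

Answer: 0 0x2231C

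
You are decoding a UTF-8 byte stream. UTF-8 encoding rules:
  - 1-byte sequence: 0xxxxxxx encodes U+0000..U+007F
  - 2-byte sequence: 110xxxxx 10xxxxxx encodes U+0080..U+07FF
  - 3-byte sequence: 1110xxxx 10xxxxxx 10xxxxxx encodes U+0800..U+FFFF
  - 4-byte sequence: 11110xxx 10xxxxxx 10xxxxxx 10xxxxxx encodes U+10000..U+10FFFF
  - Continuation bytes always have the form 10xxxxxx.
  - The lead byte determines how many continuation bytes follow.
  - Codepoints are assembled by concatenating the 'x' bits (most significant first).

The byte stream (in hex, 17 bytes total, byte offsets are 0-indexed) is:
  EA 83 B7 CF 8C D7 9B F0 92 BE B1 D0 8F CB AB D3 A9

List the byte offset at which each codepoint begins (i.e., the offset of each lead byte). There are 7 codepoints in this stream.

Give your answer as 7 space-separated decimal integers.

Byte[0]=EA: 3-byte lead, need 2 cont bytes. acc=0xA
Byte[1]=83: continuation. acc=(acc<<6)|0x03=0x283
Byte[2]=B7: continuation. acc=(acc<<6)|0x37=0xA0F7
Completed: cp=U+A0F7 (starts at byte 0)
Byte[3]=CF: 2-byte lead, need 1 cont bytes. acc=0xF
Byte[4]=8C: continuation. acc=(acc<<6)|0x0C=0x3CC
Completed: cp=U+03CC (starts at byte 3)
Byte[5]=D7: 2-byte lead, need 1 cont bytes. acc=0x17
Byte[6]=9B: continuation. acc=(acc<<6)|0x1B=0x5DB
Completed: cp=U+05DB (starts at byte 5)
Byte[7]=F0: 4-byte lead, need 3 cont bytes. acc=0x0
Byte[8]=92: continuation. acc=(acc<<6)|0x12=0x12
Byte[9]=BE: continuation. acc=(acc<<6)|0x3E=0x4BE
Byte[10]=B1: continuation. acc=(acc<<6)|0x31=0x12FB1
Completed: cp=U+12FB1 (starts at byte 7)
Byte[11]=D0: 2-byte lead, need 1 cont bytes. acc=0x10
Byte[12]=8F: continuation. acc=(acc<<6)|0x0F=0x40F
Completed: cp=U+040F (starts at byte 11)
Byte[13]=CB: 2-byte lead, need 1 cont bytes. acc=0xB
Byte[14]=AB: continuation. acc=(acc<<6)|0x2B=0x2EB
Completed: cp=U+02EB (starts at byte 13)
Byte[15]=D3: 2-byte lead, need 1 cont bytes. acc=0x13
Byte[16]=A9: continuation. acc=(acc<<6)|0x29=0x4E9
Completed: cp=U+04E9 (starts at byte 15)

Answer: 0 3 5 7 11 13 15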